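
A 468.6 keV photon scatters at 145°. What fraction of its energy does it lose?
0.6252 (or 62.52%)

Calculate initial and final photon energies:

Initial: E₀ = 468.6 keV → λ₀ = 2.6458 pm
Compton shift: Δλ = 4.4138 pm
Final wavelength: λ' = 7.0597 pm
Final energy: E' = 175.6232 keV

Fractional energy loss:
(E₀ - E')/E₀ = (468.6000 - 175.6232)/468.6000
= 292.9768/468.6000
= 0.6252
= 62.52%

(Intermediate values are shown rounded; full precision is carried through to the final answer.)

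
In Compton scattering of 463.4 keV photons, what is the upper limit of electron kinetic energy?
298.7060 keV

Maximum energy transfer occurs at θ = 180° (backscattering).

Initial photon: E₀ = 463.4 keV → λ₀ = 2.6755 pm

Maximum Compton shift (at 180°):
Δλ_max = 2λ_C = 2 × 2.4263 = 4.8526 pm

Final wavelength:
λ' = 2.6755 + 4.8526 = 7.5282 pm

Minimum photon energy (maximum energy to electron):
E'_min = hc/λ' = 164.6940 keV

Maximum electron kinetic energy:
K_max = E₀ - E'_min = 463.4000 - 164.6940 = 298.7060 keV

(Intermediate values are shown rounded; full precision is carried through to the final answer.)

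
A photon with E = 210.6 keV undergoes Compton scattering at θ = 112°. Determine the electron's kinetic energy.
76.1621 keV

By energy conservation: K_e = E_initial - E_final

First find the scattered photon energy:
Initial wavelength: λ = hc/E = 5.8872 pm
Compton shift: Δλ = λ_C(1 - cos(112°)) = 3.3352 pm
Final wavelength: λ' = 5.8872 + 3.3352 = 9.2224 pm
Final photon energy: E' = hc/λ' = 134.4379 keV

Electron kinetic energy:
K_e = E - E' = 210.6000 - 134.4379 = 76.1621 keV

(Intermediate values are shown rounded; full precision is carried through to the final answer.)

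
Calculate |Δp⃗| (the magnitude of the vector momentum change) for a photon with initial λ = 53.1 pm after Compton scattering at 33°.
7.0628e-24 kg·m/s

Photon momentum magnitude is p = h/λ.

Initial momentum:
p₀ = h/λ = 6.6261e-34/5.3100e-11 = 1.2478e-23 kg·m/s

After scattering:
λ' = λ + Δλ = 53.1 + 0.3914 = 53.4914 pm
p' = h/λ' = 6.6261e-34/5.3491e-11 = 1.2387e-23 kg·m/s

Momentum is a vector; the scattered photon's direction makes angle θ = 33° with the incident direction. The magnitude of the vector change Δp⃗ = p⃗₀ − p⃗' is found from the law of cosines:
|Δp⃗|² = p₀² + p'² − 2p₀p'cos θ
|Δp⃗|² = (1.2478e-23)² + (1.2387e-23)² − 2·1.2478e-23·1.2387e-23·cos(33°)
|Δp⃗| = 7.0628e-24 kg·m/s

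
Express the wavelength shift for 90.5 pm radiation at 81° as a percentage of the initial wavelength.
2.2616%

Calculate the Compton shift:
Δλ = λ_C(1 - cos(81°))
Δλ = 2.4263 × (1 - cos(81°))
Δλ = 2.4263 × 0.8436
Δλ = 2.0468 pm

Percentage change:
(Δλ/λ₀) × 100 = (2.0468/90.5) × 100
= 2.2616%

(Intermediate values are shown rounded; full precision is carried through to the final answer.)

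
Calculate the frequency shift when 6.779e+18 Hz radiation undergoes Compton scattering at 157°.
6.462e+17 Hz (decrease)

Convert frequency to wavelength (c = 299792458 m/s):
λ₀ = c/f₀ = 299792458/6.779e+18 = 4.4223699e-11 m = 44.2237 pm

Calculate Compton shift:
Δλ = λ_C(1 - cos(157°)) = 4.6597 pm

Final wavelength:
λ' = λ₀ + Δλ = 44.2237 + 4.6597 = 48.8834 pm

Final frequency:
f' = c/λ' = 299792458/4.8883440e-11 = 6.1328020e+18 Hz

Frequency shift (decrease):
Δf = f₀ - f' = 6.779e+18 - 6.1328020e+18 = 6.462e+17 Hz

(Intermediate values are shown rounded; full precision is carried through to the final answer.)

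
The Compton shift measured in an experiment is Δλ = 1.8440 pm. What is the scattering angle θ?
76.11°

From the Compton formula Δλ = λ_C(1 - cos θ), we can solve for θ:

cos θ = 1 - Δλ/λ_C

Given:
- Δλ = 1.8440 pm
- λ_C = h/(m_e·c) ≈ 2.42631024 pm

cos θ = 1 - 1.8440/2.42631024
cos θ = 1 - 0.760002
cos θ = 0.239998

θ = arccos(0.239998)
θ = 76.11°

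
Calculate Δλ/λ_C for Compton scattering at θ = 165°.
1.9659 λ_C

The Compton shift formula is:
Δλ = λ_C(1 - cos θ)

Dividing both sides by λ_C:
Δλ/λ_C = 1 - cos θ

For θ = 165°:
Δλ/λ_C = 1 - cos(165°)
Δλ/λ_C = 1 - -0.9659
Δλ/λ_C = 1.9659

This means the shift is 1.9659 × λ_C = 4.7699 pm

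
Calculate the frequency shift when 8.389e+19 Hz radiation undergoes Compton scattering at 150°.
4.688e+19 Hz (decrease)

Convert frequency to wavelength (c = 299792458 m/s):
λ₀ = c/f₀ = 299792458/8.389e+19 = 3.5736376e-12 m = 3.5736 pm

Calculate Compton shift:
Δλ = λ_C(1 - cos(150°)) = 4.5276 pm

Final wavelength:
λ' = λ₀ + Δλ = 3.5736 + 4.5276 = 8.1012 pm

Final frequency:
f' = c/λ' = 299792458/8.1011941e-12 = 3.7005959e+19 Hz

Frequency shift (decrease):
Δf = f₀ - f' = 8.389e+19 - 3.7005959e+19 = 4.688e+19 Hz

(Intermediate values are shown rounded; full precision is carried through to the final answer.)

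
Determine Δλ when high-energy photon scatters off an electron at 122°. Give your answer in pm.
3.7121 pm

Using the Compton scattering formula:
Δλ = λ_C(1 - cos θ)

where λ_C = h/(m_e·c) ≈ 2.4263 pm is the Compton wavelength of an electron.

For θ = 122°:
cos(122°) = -0.5299
1 - cos(122°) = 1.5299

Δλ = 2.4263 × 1.5299
Δλ = 3.7121 pm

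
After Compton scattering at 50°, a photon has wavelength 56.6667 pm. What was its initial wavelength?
55.8000 pm

From λ' = λ + Δλ, we have λ = λ' - Δλ

First calculate the Compton shift:
Δλ = λ_C(1 - cos θ)
Δλ = 2.4263 × (1 - cos(50°))
Δλ = 2.4263 × 0.3572
Δλ = 0.8667 pm

Initial wavelength:
λ = λ' - Δλ
λ = 56.6667 - 0.8667
λ = 55.8000 pm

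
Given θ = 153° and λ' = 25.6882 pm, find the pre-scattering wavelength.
21.1000 pm

From λ' = λ + Δλ, we have λ = λ' - Δλ

First calculate the Compton shift:
Δλ = λ_C(1 - cos θ)
Δλ = 2.4263 × (1 - cos(153°))
Δλ = 2.4263 × 1.8910
Δλ = 4.5882 pm

Initial wavelength:
λ = λ' - Δλ
λ = 25.6882 - 4.5882
λ = 21.1000 pm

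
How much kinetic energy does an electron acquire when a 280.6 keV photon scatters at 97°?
106.9658 keV

By energy conservation: K_e = E_initial - E_final

First find the scattered photon energy:
Initial wavelength: λ = hc/E = 4.4185 pm
Compton shift: Δλ = λ_C(1 - cos(97°)) = 2.7220 pm
Final wavelength: λ' = 4.4185 + 2.7220 = 7.1405 pm
Final photon energy: E' = hc/λ' = 173.6342 keV

Electron kinetic energy:
K_e = E - E' = 280.6000 - 173.6342 = 106.9658 keV

(Intermediate values are shown rounded; full precision is carried through to the final answer.)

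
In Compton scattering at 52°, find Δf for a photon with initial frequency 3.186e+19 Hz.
2.873e+18 Hz (decrease)

Convert frequency to wavelength (c = 299792458 m/s):
λ₀ = c/f₀ = 299792458/3.186e+19 = 9.4096817e-12 m = 9.4097 pm

Calculate Compton shift:
Δλ = λ_C(1 - cos(52°)) = 0.9325 pm

Final wavelength:
λ' = λ₀ + Δλ = 9.4097 + 0.9325 = 10.3422 pm

Final frequency:
f' = c/λ' = 299792458/1.0342206e-11 = 2.8987283e+19 Hz

Frequency shift (decrease):
Δf = f₀ - f' = 3.186e+19 - 2.8987283e+19 = 2.873e+18 Hz

(Intermediate values are shown rounded; full precision is carried through to the final answer.)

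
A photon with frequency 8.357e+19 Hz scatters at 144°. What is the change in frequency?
4.599e+19 Hz (decrease)

Convert frequency to wavelength (c = 299792458 m/s):
λ₀ = c/f₀ = 299792458/8.357e+19 = 3.5873215e-12 m = 3.5873 pm

Calculate Compton shift:
Δλ = λ_C(1 - cos(144°)) = 4.3892 pm

Final wavelength:
λ' = λ₀ + Δλ = 3.5873 + 4.3892 = 7.9766 pm

Final frequency:
f' = c/λ' = 299792458/7.9765580e-12 = 3.7584189e+19 Hz

Frequency shift (decrease):
Δf = f₀ - f' = 8.357e+19 - 3.7584189e+19 = 4.599e+19 Hz

(Intermediate values are shown rounded; full precision is carried through to the final answer.)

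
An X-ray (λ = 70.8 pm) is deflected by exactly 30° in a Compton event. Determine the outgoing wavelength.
71.1251 pm

Using the Compton formula: λ' = λ + λ_C(1 − cos θ)

For θ = 30°, cos θ = √3/2 (exact) ≈ 0.8660, so:
1 − cos 30° = 1 − (√3/2) ≈ 0.1340

Δλ = λ_C × 0.1340 = 2.4263 × 0.1340 = 0.3251 pm

λ' = 70.8 + 0.3251 = 71.1251 pm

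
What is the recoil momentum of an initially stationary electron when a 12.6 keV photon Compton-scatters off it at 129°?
1.1921e-23 kg·m/s

The electron is initially at rest, so by conservation of momentum:
p⃗_e = p⃗₀ − p⃗'  (incident photon momentum minus scattered photon momentum)

Photon momentum magnitudes (p = h/λ = E/c):
λ₀ = hc/E₀ = 98.4002 pm → p₀ = h/λ₀ = 6.7338e-24 kg·m/s
Δλ = λ_C(1 − cos 129°) = 3.9532 pm
λ' = 102.3534 pm → p' = h/λ' = 6.4737e-24 kg·m/s

The scattered photon makes angle θ = 129° with the incident direction, so by the law of cosines:
|p⃗_e|² = p₀² + p'² − 2p₀p'cos θ
|p⃗_e|² = (6.7338e-24)² + (6.4737e-24)² − 2·6.7338e-24·6.4737e-24·cos(129°)
|p⃗_e| = 1.1921e-23 kg·m/s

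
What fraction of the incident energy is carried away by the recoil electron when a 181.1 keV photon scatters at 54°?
0.1275 (or 12.75%)

Calculate initial and final photon energies:

Initial: E₀ = 181.1 keV → λ₀ = 6.8462 pm
Compton shift: Δλ = 1.0002 pm
Final wavelength: λ' = 7.8463 pm
Final energy: E' = 158.0154 keV

Fractional energy loss:
(E₀ - E')/E₀ = (181.1000 - 158.0154)/181.1000
= 23.0846/181.1000
= 0.1275
= 12.75%

(Intermediate values are shown rounded; full precision is carried through to the final answer.)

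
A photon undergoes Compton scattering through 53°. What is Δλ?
0.9661 pm

Using the Compton scattering formula:
Δλ = λ_C(1 - cos θ)

where λ_C = h/(m_e·c) ≈ 2.4263 pm is the Compton wavelength of an electron.

For θ = 53°:
cos(53°) = 0.6018
1 - cos(53°) = 0.3982

Δλ = 2.4263 × 0.3982
Δλ = 0.9661 pm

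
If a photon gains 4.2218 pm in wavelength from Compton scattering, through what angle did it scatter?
137.73°

From the Compton formula Δλ = λ_C(1 - cos θ), we can solve for θ:

cos θ = 1 - Δλ/λ_C

Given:
- Δλ = 4.2218 pm
- λ_C = h/(m_e·c) ≈ 2.42631024 pm

cos θ = 1 - 4.2218/2.42631024
cos θ = 1 - 1.740008
cos θ = -0.740008

θ = arccos(-0.740008)
θ = 137.73°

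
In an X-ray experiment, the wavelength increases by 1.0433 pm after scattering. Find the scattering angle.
55.25°

From the Compton formula Δλ = λ_C(1 - cos θ), we can solve for θ:

cos θ = 1 - Δλ/λ_C

Given:
- Δλ = 1.0433 pm
- λ_C = h/(m_e·c) ≈ 2.42631024 pm

cos θ = 1 - 1.0433/2.42631024
cos θ = 1 - 0.429994
cos θ = 0.570006

θ = arccos(0.570006)
θ = 55.25°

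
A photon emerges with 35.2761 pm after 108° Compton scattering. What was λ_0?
32.1000 pm

From λ' = λ + Δλ, we have λ = λ' - Δλ

First calculate the Compton shift:
Δλ = λ_C(1 - cos θ)
Δλ = 2.4263 × (1 - cos(108°))
Δλ = 2.4263 × 1.3090
Δλ = 3.1761 pm

Initial wavelength:
λ = λ' - Δλ
λ = 35.2761 - 3.1761
λ = 32.1000 pm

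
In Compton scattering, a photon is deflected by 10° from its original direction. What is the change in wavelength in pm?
0.0369 pm

Using the Compton scattering formula:
Δλ = λ_C(1 - cos θ)

where λ_C = h/(m_e·c) ≈ 2.4263 pm is the Compton wavelength of an electron.

For θ = 10°:
cos(10°) = 0.9848
1 - cos(10°) = 0.0152

Δλ = 2.4263 × 0.0152
Δλ = 0.0369 pm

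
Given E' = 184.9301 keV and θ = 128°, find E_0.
445.2998 keV

Convert final energy to wavelength (hc ≈ 1239.842 keV·pm):
λ' = hc/E' = 1239.842 / 184.9301 = 6.7044 pm

Calculate the Compton shift:
Δλ = λ_C(1 - cos(128°))
Δλ = 2.4263 × (1 - cos(128°))
Δλ = 3.9201 pm

Initial wavelength:
λ = λ' - Δλ = 6.7044 - 3.9201 = 2.7843 pm

Initial energy:
E = hc/λ = 1239.842 / 2.7843 = 445.2998 keV

(Intermediate values are shown rounded; full precision is carried through to the final answer.)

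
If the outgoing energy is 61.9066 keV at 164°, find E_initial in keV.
81.2000 keV

Convert final energy to wavelength (hc ≈ 1239.842 keV·pm):
λ' = hc/E' = 1239.842 / 61.9066 = 20.0276 pm

Calculate the Compton shift:
Δλ = λ_C(1 - cos(164°))
Δλ = 2.4263 × (1 - cos(164°))
Δλ = 4.7586 pm

Initial wavelength:
λ = λ' - Δλ = 20.0276 - 4.7586 = 15.2690 pm

Initial energy:
E = hc/λ = 1239.842 / 15.2690 = 81.2000 keV

(Intermediate values are shown rounded; full precision is carried through to the final answer.)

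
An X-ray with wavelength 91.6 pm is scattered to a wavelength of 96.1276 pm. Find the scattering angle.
150.00°

First find the wavelength shift:
Δλ = λ' - λ = 96.1276 - 91.6 = 4.5276 pm

Using Δλ = λ_C(1 - cos θ), with λ_C = h/(m_e·c) ≈ 2.42631024 pm:
cos θ = 1 - Δλ/λ_C
cos θ = 1 - 4.5276/2.42631024
cos θ = -0.866043

θ = arccos(-0.866043)
θ = 150.00°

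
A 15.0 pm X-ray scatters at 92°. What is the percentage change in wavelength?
16.7399%

Calculate the Compton shift:
Δλ = λ_C(1 - cos(92°))
Δλ = 2.4263 × (1 - cos(92°))
Δλ = 2.4263 × 1.0349
Δλ = 2.5110 pm

Percentage change:
(Δλ/λ₀) × 100 = (2.5110/15.0) × 100
= 16.7399%

(Intermediate values are shown rounded; full precision is carried through to the final answer.)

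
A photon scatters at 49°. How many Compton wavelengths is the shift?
0.3439 λ_C

The Compton shift formula is:
Δλ = λ_C(1 - cos θ)

Dividing both sides by λ_C:
Δλ/λ_C = 1 - cos θ

For θ = 49°:
Δλ/λ_C = 1 - cos(49°)
Δλ/λ_C = 1 - 0.6561
Δλ/λ_C = 0.3439

This means the shift is 0.3439 × λ_C = 0.8345 pm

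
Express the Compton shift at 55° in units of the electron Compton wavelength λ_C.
0.4264 λ_C

The Compton shift formula is:
Δλ = λ_C(1 - cos θ)

Dividing both sides by λ_C:
Δλ/λ_C = 1 - cos θ

For θ = 55°:
Δλ/λ_C = 1 - cos(55°)
Δλ/λ_C = 1 - 0.5736
Δλ/λ_C = 0.4264

This means the shift is 0.4264 × λ_C = 1.0346 pm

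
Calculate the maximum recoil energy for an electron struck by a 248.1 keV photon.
122.2273 keV

Maximum energy transfer occurs at θ = 180° (backscattering).

Initial photon: E₀ = 248.1 keV → λ₀ = 4.9973 pm

Maximum Compton shift (at 180°):
Δλ_max = 2λ_C = 2 × 2.4263 = 4.8526 pm

Final wavelength:
λ' = 4.9973 + 4.8526 = 9.8500 pm

Minimum photon energy (maximum energy to electron):
E'_min = hc/λ' = 125.8727 keV

Maximum electron kinetic energy:
K_max = E₀ - E'_min = 248.1000 - 125.8727 = 122.2273 keV

(Intermediate values are shown rounded; full precision is carried through to the final answer.)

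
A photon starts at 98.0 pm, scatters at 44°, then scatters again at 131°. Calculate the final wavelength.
102.6991 pm

Apply Compton shift twice:

First scattering at θ₁ = 44°:
Δλ₁ = λ_C(1 - cos(44°))
Δλ₁ = 2.4263 × 0.2807
Δλ₁ = 0.6810 pm

After first scattering:
λ₁ = 98.0 + 0.6810 = 98.6810 pm

Second scattering at θ₂ = 131°:
Δλ₂ = λ_C(1 - cos(131°))
Δλ₂ = 2.4263 × 1.6561
Δλ₂ = 4.0181 pm

Final wavelength:
λ₂ = 98.6810 + 4.0181 = 102.6991 pm

Total shift: Δλ_total = 0.6810 + 4.0181 = 4.6991 pm

(Intermediate values are shown rounded; full precision is carried through to the final answer.)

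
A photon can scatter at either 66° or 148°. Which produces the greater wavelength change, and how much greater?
148° produces the larger shift by a factor of 3.115

Calculate both shifts using Δλ = λ_C(1 - cos θ):

For θ₁ = 66°:
Δλ₁ = 2.4263 × (1 - cos(66°))
Δλ₁ = 2.4263 × 0.5933
Δλ₁ = 1.4394 pm

For θ₂ = 148°:
Δλ₂ = 2.4263 × (1 - cos(148°))
Δλ₂ = 2.4263 × 1.8480
Δλ₂ = 4.4839 pm

The 148° angle produces the larger shift.
Ratio: 4.4839/1.4394 = 3.115

(Intermediate values are shown rounded; full precision is carried through to the final answer.)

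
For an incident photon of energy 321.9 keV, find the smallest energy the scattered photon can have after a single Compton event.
142.4409 keV (at θ = 180°)

The scattered photon has minimum energy when its wavelength is maximum, i.e., when the Compton shift Δλ = λ_C(1 − cos θ) is maximum. This occurs at θ = 180° (backscattering), giving Δλ_max = 2λ_C = 4.8526 pm.

Initial wavelength: λ₀ = hc/E₀ = 3.8516 pm
Maximum final wavelength: λ'_max = λ₀ + 2λ_C = 3.8516 + 4.8526 = 8.7043 pm
Minimum final energy: E'_min = hc/λ'_max = 142.4409 keV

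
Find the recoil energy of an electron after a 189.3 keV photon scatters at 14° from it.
2.0604 keV

By energy conservation: K_e = E_initial - E_final

First find the scattered photon energy:
Initial wavelength: λ = hc/E = 6.5496 pm
Compton shift: Δλ = λ_C(1 - cos(14°)) = 0.0721 pm
Final wavelength: λ' = 6.5496 + 0.0721 = 6.6217 pm
Final photon energy: E' = hc/λ' = 187.2396 keV

Electron kinetic energy:
K_e = E - E' = 189.3000 - 187.2396 = 2.0604 keV

(Intermediate values are shown rounded; full precision is carried through to the final answer.)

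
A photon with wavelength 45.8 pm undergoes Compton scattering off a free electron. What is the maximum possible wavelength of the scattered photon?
50.6526 pm (at θ = 180°)

The Compton shift is Δλ = λ_C(1 − cos θ).

Since cos θ ranges from −1 to 1, the factor (1 − cos θ) ranges from 0 to 2; the maximum shift occurs at θ = 180° (backscattering):
Δλ_max = 2λ_C = 2 × 2.4263 pm = 4.8526 pm

Maximum scattered wavelength:
λ'_max = λ₀ + Δλ_max = 45.8 + 4.8526 = 50.6526 pm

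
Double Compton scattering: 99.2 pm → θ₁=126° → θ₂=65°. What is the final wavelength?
104.4534 pm

Apply Compton shift twice:

First scattering at θ₁ = 126°:
Δλ₁ = λ_C(1 - cos(126°))
Δλ₁ = 2.4263 × 1.5878
Δλ₁ = 3.8525 pm

After first scattering:
λ₁ = 99.2 + 3.8525 = 103.0525 pm

Second scattering at θ₂ = 65°:
Δλ₂ = λ_C(1 - cos(65°))
Δλ₂ = 2.4263 × 0.5774
Δλ₂ = 1.4009 pm

Final wavelength:
λ₂ = 103.0525 + 1.4009 = 104.4534 pm

Total shift: Δλ_total = 3.8525 + 1.4009 = 5.2534 pm

(Intermediate values are shown rounded; full precision is carried through to the final answer.)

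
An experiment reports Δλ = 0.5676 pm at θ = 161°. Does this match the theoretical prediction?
No, inconsistent

Calculate the expected shift for θ = 161°:

Δλ_expected = λ_C(1 - cos(161°))
Δλ_expected = 2.4263 × (1 - cos(161°))
Δλ_expected = 2.4263 × 1.9455
Δλ_expected = 4.7204 pm

Given shift: 0.5676 pm
Expected shift: 4.7204 pm
Difference: 4.1528 pm

The values do not match. The given shift corresponds to θ ≈ 40.0°, not 161°.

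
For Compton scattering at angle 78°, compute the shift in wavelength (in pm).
1.9219 pm

Using the Compton scattering formula:
Δλ = λ_C(1 - cos θ)

where λ_C = h/(m_e·c) ≈ 2.4263 pm is the Compton wavelength of an electron.

For θ = 78°:
cos(78°) = 0.2079
1 - cos(78°) = 0.7921

Δλ = 2.4263 × 0.7921
Δλ = 1.9219 pm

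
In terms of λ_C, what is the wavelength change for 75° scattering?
0.7412 λ_C

The Compton shift formula is:
Δλ = λ_C(1 - cos θ)

Dividing both sides by λ_C:
Δλ/λ_C = 1 - cos θ

For θ = 75°:
Δλ/λ_C = 1 - cos(75°)
Δλ/λ_C = 1 - 0.2588
Δλ/λ_C = 0.7412

This means the shift is 0.7412 × λ_C = 1.7983 pm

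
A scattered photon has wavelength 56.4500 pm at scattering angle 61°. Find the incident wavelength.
55.2000 pm

From λ' = λ + Δλ, we have λ = λ' - Δλ

First calculate the Compton shift:
Δλ = λ_C(1 - cos θ)
Δλ = 2.4263 × (1 - cos(61°))
Δλ = 2.4263 × 0.5152
Δλ = 1.2500 pm

Initial wavelength:
λ = λ' - Δλ
λ = 56.4500 - 1.2500
λ = 55.2000 pm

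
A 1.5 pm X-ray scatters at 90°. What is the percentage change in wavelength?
161.7540%

Calculate the Compton shift:
Δλ = λ_C(1 - cos(90°))
Δλ = 2.4263 × (1 - cos(90°))
Δλ = 2.4263 × 1.0000
Δλ = 2.4263 pm

Percentage change:
(Δλ/λ₀) × 100 = (2.4263/1.5) × 100
= 161.7540%

(Intermediate values are shown rounded; full precision is carried through to the final answer.)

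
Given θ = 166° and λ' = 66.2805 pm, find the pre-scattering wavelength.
61.5000 pm

From λ' = λ + Δλ, we have λ = λ' - Δλ

First calculate the Compton shift:
Δλ = λ_C(1 - cos θ)
Δλ = 2.4263 × (1 - cos(166°))
Δλ = 2.4263 × 1.9703
Δλ = 4.7805 pm

Initial wavelength:
λ = λ' - Δλ
λ = 66.2805 - 4.7805
λ = 61.5000 pm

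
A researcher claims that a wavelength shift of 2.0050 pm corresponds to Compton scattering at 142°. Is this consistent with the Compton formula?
No, inconsistent

Calculate the expected shift for θ = 142°:

Δλ_expected = λ_C(1 - cos(142°))
Δλ_expected = 2.4263 × (1 - cos(142°))
Δλ_expected = 2.4263 × 1.7880
Δλ_expected = 4.3383 pm

Given shift: 2.0050 pm
Expected shift: 4.3383 pm
Difference: 2.3333 pm

The values do not match. The given shift corresponds to θ ≈ 80.0°, not 142°.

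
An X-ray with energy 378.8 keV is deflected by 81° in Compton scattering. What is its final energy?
233.0605 keV

First convert energy to wavelength:
λ = hc/E, with hc ≈ 1239.842 keV·pm (i.e. 1239.842 eV·nm)

For E = 378.8 keV = 378800 eV:
λ = 1239.842 keV·pm / 378.8 keV
λ = 3.2731 pm

Calculate the Compton shift:
Δλ = λ_C(1 - cos(81°)) = 2.4263 × 0.8436
Δλ = 2.0468 pm

Final wavelength:
λ' = 3.2731 + 2.0468 = 5.3198 pm

Final energy:
E' = hc/λ' = 1239.842 / 5.3198 = 233.0605 keV

(Intermediate values are shown rounded; full precision is carried through to the final answer.)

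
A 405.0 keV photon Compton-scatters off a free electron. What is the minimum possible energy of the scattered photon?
156.6652 keV (at θ = 180°)

The scattered photon has minimum energy when its wavelength is maximum, i.e., when the Compton shift Δλ = λ_C(1 − cos θ) is maximum. This occurs at θ = 180° (backscattering), giving Δλ_max = 2λ_C = 4.8526 pm.

Initial wavelength: λ₀ = hc/E₀ = 3.0613 pm
Maximum final wavelength: λ'_max = λ₀ + 2λ_C = 3.0613 + 4.8526 = 7.9140 pm
Minimum final energy: E'_min = hc/λ'_max = 156.6652 keV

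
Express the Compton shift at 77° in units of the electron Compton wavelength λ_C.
0.7750 λ_C

The Compton shift formula is:
Δλ = λ_C(1 - cos θ)

Dividing both sides by λ_C:
Δλ/λ_C = 1 - cos θ

For θ = 77°:
Δλ/λ_C = 1 - cos(77°)
Δλ/λ_C = 1 - 0.2250
Δλ/λ_C = 0.7750

This means the shift is 0.7750 × λ_C = 1.8805 pm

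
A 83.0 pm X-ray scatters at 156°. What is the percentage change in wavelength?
5.5938%

Calculate the Compton shift:
Δλ = λ_C(1 - cos(156°))
Δλ = 2.4263 × (1 - cos(156°))
Δλ = 2.4263 × 1.9135
Δλ = 4.6429 pm

Percentage change:
(Δλ/λ₀) × 100 = (4.6429/83.0) × 100
= 5.5938%

(Intermediate values are shown rounded; full precision is carried through to the final answer.)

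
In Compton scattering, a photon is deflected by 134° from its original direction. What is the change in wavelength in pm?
4.1118 pm

Using the Compton scattering formula:
Δλ = λ_C(1 - cos θ)

where λ_C = h/(m_e·c) ≈ 2.4263 pm is the Compton wavelength of an electron.

For θ = 134°:
cos(134°) = -0.6947
1 - cos(134°) = 1.6947

Δλ = 2.4263 × 1.6947
Δλ = 4.1118 pm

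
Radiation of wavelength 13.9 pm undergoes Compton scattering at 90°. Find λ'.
16.3263 pm

Using the Compton formula: λ' = λ + λ_C(1 − cos θ)

For θ = 90°, cos θ = 0 (exact) = 0.0000, so:
1 − cos 90° = 1 − (0) = 1.0000

Δλ = λ_C × 1.0000 = 2.4263 × 1.0000 = 2.4263 pm

λ' = 13.9 + 2.4263 = 16.3263 pm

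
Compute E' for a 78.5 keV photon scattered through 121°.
63.6792 keV

First convert energy to wavelength:
λ = hc/E, with hc ≈ 1239.842 keV·pm (i.e. 1239.842 eV·nm)

For E = 78.5 keV = 78500 eV:
λ = 1239.842 keV·pm / 78.5 keV
λ = 15.7942 pm

Calculate the Compton shift:
Δλ = λ_C(1 - cos(121°)) = 2.4263 × 1.5150
Δλ = 3.6760 pm

Final wavelength:
λ' = 15.7942 + 3.6760 = 19.4701 pm

Final energy:
E' = hc/λ' = 1239.842 / 19.4701 = 63.6792 keV

(Intermediate values are shown rounded; full precision is carried through to the final answer.)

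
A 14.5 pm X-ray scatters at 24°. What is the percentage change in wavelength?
1.4467%

Calculate the Compton shift:
Δλ = λ_C(1 - cos(24°))
Δλ = 2.4263 × (1 - cos(24°))
Δλ = 2.4263 × 0.0865
Δλ = 0.2098 pm

Percentage change:
(Δλ/λ₀) × 100 = (0.2098/14.5) × 100
= 1.4467%

(Intermediate values are shown rounded; full precision is carried through to the final answer.)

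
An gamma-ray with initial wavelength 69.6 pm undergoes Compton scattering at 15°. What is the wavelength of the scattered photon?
69.6827 pm

Using the Compton scattering formula:
λ' = λ + Δλ = λ + λ_C(1 - cos θ)

Given:
- Initial wavelength λ = 69.6 pm
- Scattering angle θ = 15°
- Compton wavelength λ_C ≈ 2.4263 pm

Calculate the shift:
Δλ = 2.4263 × (1 - cos(15°))
Δλ = 2.4263 × 0.0341
Δλ = 0.0827 pm

Final wavelength:
λ' = 69.6 + 0.0827 = 69.6827 pm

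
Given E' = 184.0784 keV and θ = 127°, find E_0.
435.2000 keV

Convert final energy to wavelength (hc ≈ 1239.842 keV·pm):
λ' = hc/E' = 1239.842 / 184.0784 = 6.7354 pm

Calculate the Compton shift:
Δλ = λ_C(1 - cos(127°))
Δλ = 2.4263 × (1 - cos(127°))
Δλ = 3.8865 pm

Initial wavelength:
λ = λ' - Δλ = 6.7354 - 3.8865 = 2.8489 pm

Initial energy:
E = hc/λ = 1239.842 / 2.8489 = 435.2000 keV

(Intermediate values are shown rounded; full precision is carried through to the final answer.)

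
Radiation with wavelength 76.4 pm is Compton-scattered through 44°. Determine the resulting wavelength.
77.0810 pm

Using the Compton scattering formula:
λ' = λ + Δλ = λ + λ_C(1 - cos θ)

Given:
- Initial wavelength λ = 76.4 pm
- Scattering angle θ = 44°
- Compton wavelength λ_C ≈ 2.4263 pm

Calculate the shift:
Δλ = 2.4263 × (1 - cos(44°))
Δλ = 2.4263 × 0.2807
Δλ = 0.6810 pm

Final wavelength:
λ' = 76.4 + 0.6810 = 77.0810 pm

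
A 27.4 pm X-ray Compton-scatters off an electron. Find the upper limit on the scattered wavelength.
32.2526 pm (at θ = 180°)

The Compton shift is Δλ = λ_C(1 − cos θ).

Since cos θ ranges from −1 to 1, the factor (1 − cos θ) ranges from 0 to 2; the maximum shift occurs at θ = 180° (backscattering):
Δλ_max = 2λ_C = 2 × 2.4263 pm = 4.8526 pm

Maximum scattered wavelength:
λ'_max = λ₀ + Δλ_max = 27.4 + 4.8526 = 32.2526 pm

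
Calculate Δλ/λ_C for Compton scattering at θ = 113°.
1.3907 λ_C

The Compton shift formula is:
Δλ = λ_C(1 - cos θ)

Dividing both sides by λ_C:
Δλ/λ_C = 1 - cos θ

For θ = 113°:
Δλ/λ_C = 1 - cos(113°)
Δλ/λ_C = 1 - -0.3907
Δλ/λ_C = 1.3907

This means the shift is 1.3907 × λ_C = 3.3743 pm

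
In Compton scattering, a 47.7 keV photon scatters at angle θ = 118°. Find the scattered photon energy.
41.9462 keV

First convert energy to wavelength:
λ = hc/E, with hc ≈ 1239.842 keV·pm (i.e. 1239.842 eV·nm)

For E = 47.7 keV = 47700 eV:
λ = 1239.842 keV·pm / 47.7 keV
λ = 25.9925 pm

Calculate the Compton shift:
Δλ = λ_C(1 - cos(118°)) = 2.4263 × 1.4695
Δλ = 3.5654 pm

Final wavelength:
λ' = 25.9925 + 3.5654 = 29.5579 pm

Final energy:
E' = hc/λ' = 1239.842 / 29.5579 = 41.9462 keV

(Intermediate values are shown rounded; full precision is carried through to the final answer.)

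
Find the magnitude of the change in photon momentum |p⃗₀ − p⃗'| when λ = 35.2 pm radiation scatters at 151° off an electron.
3.4368e-23 kg·m/s

Photon momentum magnitude is p = h/λ.

Initial momentum:
p₀ = h/λ = 6.6261e-34/3.5200e-11 = 1.8824e-23 kg·m/s

After scattering:
λ' = λ + Δλ = 35.2 + 4.5484 = 39.7484 pm
p' = h/λ' = 6.6261e-34/3.9748e-11 = 1.6670e-23 kg·m/s

Momentum is a vector; the scattered photon's direction makes angle θ = 151° with the incident direction. The magnitude of the vector change Δp⃗ = p⃗₀ − p⃗' is found from the law of cosines:
|Δp⃗|² = p₀² + p'² − 2p₀p'cos θ
|Δp⃗|² = (1.8824e-23)² + (1.6670e-23)² − 2·1.8824e-23·1.6670e-23·cos(151°)
|Δp⃗| = 3.4368e-23 kg·m/s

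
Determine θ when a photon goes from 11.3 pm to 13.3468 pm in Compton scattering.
81.00°

First find the wavelength shift:
Δλ = λ' - λ = 13.3468 - 11.3 = 2.0468 pm

Using Δλ = λ_C(1 - cos θ), with λ_C = h/(m_e·c) ≈ 2.42631024 pm:
cos θ = 1 - Δλ/λ_C
cos θ = 1 - 2.0468/2.42631024
cos θ = 0.156415

θ = arccos(0.156415)
θ = 81.00°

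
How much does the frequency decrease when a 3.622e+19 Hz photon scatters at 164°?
1.322e+19 Hz (decrease)

Convert frequency to wavelength (c = 299792458 m/s):
λ₀ = c/f₀ = 299792458/3.622e+19 = 8.2769867e-12 m = 8.2770 pm

Calculate Compton shift:
Δλ = λ_C(1 - cos(164°)) = 4.7586 pm

Final wavelength:
λ' = λ₀ + Δλ = 8.2770 + 4.7586 = 13.0356 pm

Final frequency:
f' = c/λ' = 299792458/1.3035616e-11 = 2.2997951e+19 Hz

Frequency shift (decrease):
Δf = f₀ - f' = 3.622e+19 - 2.2997951e+19 = 1.322e+19 Hz

(Intermediate values are shown rounded; full precision is carried through to the final answer.)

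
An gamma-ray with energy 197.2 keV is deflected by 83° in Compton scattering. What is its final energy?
147.2873 keV

First convert energy to wavelength:
λ = hc/E, with hc ≈ 1239.842 keV·pm (i.e. 1239.842 eV·nm)

For E = 197.2 keV = 197200 eV:
λ = 1239.842 keV·pm / 197.2 keV
λ = 6.2872 pm

Calculate the Compton shift:
Δλ = λ_C(1 - cos(83°)) = 2.4263 × 0.8781
Δλ = 2.1306 pm

Final wavelength:
λ' = 6.2872 + 2.1306 = 8.4178 pm

Final energy:
E' = hc/λ' = 1239.842 / 8.4178 = 147.2873 keV

(Intermediate values are shown rounded; full precision is carried through to the final answer.)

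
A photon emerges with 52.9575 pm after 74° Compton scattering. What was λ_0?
51.2000 pm

From λ' = λ + Δλ, we have λ = λ' - Δλ

First calculate the Compton shift:
Δλ = λ_C(1 - cos θ)
Δλ = 2.4263 × (1 - cos(74°))
Δλ = 2.4263 × 0.7244
Δλ = 1.7575 pm

Initial wavelength:
λ = λ' - Δλ
λ = 52.9575 - 1.7575
λ = 51.2000 pm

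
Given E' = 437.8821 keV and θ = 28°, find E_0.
486.7000 keV

Convert final energy to wavelength (hc ≈ 1239.842 keV·pm):
λ' = hc/E' = 1239.842 / 437.8821 = 2.8315 pm

Calculate the Compton shift:
Δλ = λ_C(1 - cos(28°))
Δλ = 2.4263 × (1 - cos(28°))
Δλ = 0.2840 pm

Initial wavelength:
λ = λ' - Δλ = 2.8315 - 0.2840 = 2.5474 pm

Initial energy:
E = hc/λ = 1239.842 / 2.5474 = 486.7000 keV

(Intermediate values are shown rounded; full precision is carried through to the final answer.)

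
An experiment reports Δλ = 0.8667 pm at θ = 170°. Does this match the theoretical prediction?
No, inconsistent

Calculate the expected shift for θ = 170°:

Δλ_expected = λ_C(1 - cos(170°))
Δλ_expected = 2.4263 × (1 - cos(170°))
Δλ_expected = 2.4263 × 1.9848
Δλ_expected = 4.8158 pm

Given shift: 0.8667 pm
Expected shift: 4.8158 pm
Difference: 3.9491 pm

The values do not match. The given shift corresponds to θ ≈ 50.0°, not 170°.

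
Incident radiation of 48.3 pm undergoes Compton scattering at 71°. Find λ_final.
49.9364 pm

Using the Compton scattering formula:
λ' = λ + Δλ = λ + λ_C(1 - cos θ)

Given:
- Initial wavelength λ = 48.3 pm
- Scattering angle θ = 71°
- Compton wavelength λ_C ≈ 2.4263 pm

Calculate the shift:
Δλ = 2.4263 × (1 - cos(71°))
Δλ = 2.4263 × 0.6744
Δλ = 1.6364 pm

Final wavelength:
λ' = 48.3 + 1.6364 = 49.9364 pm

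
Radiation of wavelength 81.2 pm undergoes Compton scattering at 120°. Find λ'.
84.8395 pm

Using the Compton formula: λ' = λ + λ_C(1 − cos θ)

For θ = 120°, cos θ = -1/2 (exact) = -0.5000, so:
1 − cos 120° = 1 − (-1/2) = 1.5000

Δλ = λ_C × 1.5000 = 2.4263 × 1.5000 = 3.6395 pm

λ' = 81.2 + 3.6395 = 84.8395 pm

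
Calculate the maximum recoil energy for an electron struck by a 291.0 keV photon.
154.9517 keV

Maximum energy transfer occurs at θ = 180° (backscattering).

Initial photon: E₀ = 291.0 keV → λ₀ = 4.2606 pm

Maximum Compton shift (at 180°):
Δλ_max = 2λ_C = 2 × 2.4263 = 4.8526 pm

Final wavelength:
λ' = 4.2606 + 4.8526 = 9.1132 pm

Minimum photon energy (maximum energy to electron):
E'_min = hc/λ' = 136.0483 keV

Maximum electron kinetic energy:
K_max = E₀ - E'_min = 291.0000 - 136.0483 = 154.9517 keV

(Intermediate values are shown rounded; full precision is carried through to the final answer.)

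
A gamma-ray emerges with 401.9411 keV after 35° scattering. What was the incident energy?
468.6000 keV

Convert final energy to wavelength (hc ≈ 1239.842 keV·pm):
λ' = hc/E' = 1239.842 / 401.9411 = 3.0846 pm

Calculate the Compton shift:
Δλ = λ_C(1 - cos(35°))
Δλ = 2.4263 × (1 - cos(35°))
Δλ = 0.4388 pm

Initial wavelength:
λ = λ' - Δλ = 3.0846 - 0.4388 = 2.6458 pm

Initial energy:
E = hc/λ = 1239.842 / 2.6458 = 468.6000 keV

(Intermediate values are shown rounded; full precision is carried through to the final answer.)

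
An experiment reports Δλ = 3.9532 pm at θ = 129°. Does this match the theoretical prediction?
Yes, consistent

Calculate the expected shift for θ = 129°:

Δλ_expected = λ_C(1 - cos(129°))
Δλ_expected = 2.4263 × (1 - cos(129°))
Δλ_expected = 2.4263 × 1.6293
Δλ_expected = 3.9532 pm

Given shift: 3.9532 pm
Expected shift: 3.9532 pm
Difference: 0.0000 pm

The values match. This is consistent with Compton scattering at the stated angle.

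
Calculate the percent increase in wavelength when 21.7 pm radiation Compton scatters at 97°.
12.5438%

Calculate the Compton shift:
Δλ = λ_C(1 - cos(97°))
Δλ = 2.4263 × (1 - cos(97°))
Δλ = 2.4263 × 1.1219
Δλ = 2.7220 pm

Percentage change:
(Δλ/λ₀) × 100 = (2.7220/21.7) × 100
= 12.5438%

(Intermediate values are shown rounded; full precision is carried through to the final answer.)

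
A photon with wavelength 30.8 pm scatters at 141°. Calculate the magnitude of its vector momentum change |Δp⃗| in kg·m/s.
3.8078e-23 kg·m/s

Photon momentum magnitude is p = h/λ.

Initial momentum:
p₀ = h/λ = 6.6261e-34/3.0800e-11 = 2.1513e-23 kg·m/s

After scattering:
λ' = λ + Δλ = 30.8 + 4.3119 = 35.1119 pm
p' = h/λ' = 6.6261e-34/3.5112e-11 = 1.8871e-23 kg·m/s

Momentum is a vector; the scattered photon's direction makes angle θ = 141° with the incident direction. The magnitude of the vector change Δp⃗ = p⃗₀ − p⃗' is found from the law of cosines:
|Δp⃗|² = p₀² + p'² − 2p₀p'cos θ
|Δp⃗|² = (2.1513e-23)² + (1.8871e-23)² − 2·2.1513e-23·1.8871e-23·cos(141°)
|Δp⃗| = 3.8078e-23 kg·m/s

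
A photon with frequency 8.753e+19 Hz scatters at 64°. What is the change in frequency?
2.491e+19 Hz (decrease)

Convert frequency to wavelength (c = 299792458 m/s):
λ₀ = c/f₀ = 299792458/8.753e+19 = 3.4250252e-12 m = 3.4250 pm

Calculate Compton shift:
Δλ = λ_C(1 - cos(64°)) = 1.3627 pm

Final wavelength:
λ' = λ₀ + Δλ = 3.4250 + 1.3627 = 4.7877 pm

Final frequency:
f' = c/λ' = 299792458/4.7877111e-12 = 6.2617074e+19 Hz

Frequency shift (decrease):
Δf = f₀ - f' = 8.753e+19 - 6.2617074e+19 = 2.491e+19 Hz

(Intermediate values are shown rounded; full precision is carried through to the final answer.)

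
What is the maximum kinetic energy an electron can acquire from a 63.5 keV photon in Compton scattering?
12.6403 keV

Maximum energy transfer occurs at θ = 180° (backscattering).

Initial photon: E₀ = 63.5 keV → λ₀ = 19.5251 pm

Maximum Compton shift (at 180°):
Δλ_max = 2λ_C = 2 × 2.4263 = 4.8526 pm

Final wavelength:
λ' = 19.5251 + 4.8526 = 24.3777 pm

Minimum photon energy (maximum energy to electron):
E'_min = hc/λ' = 50.8597 keV

Maximum electron kinetic energy:
K_max = E₀ - E'_min = 63.5000 - 50.8597 = 12.6403 keV

(Intermediate values are shown rounded; full precision is carried through to the final answer.)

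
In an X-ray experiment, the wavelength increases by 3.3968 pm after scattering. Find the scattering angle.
113.58°

From the Compton formula Δλ = λ_C(1 - cos θ), we can solve for θ:

cos θ = 1 - Δλ/λ_C

Given:
- Δλ = 3.3968 pm
- λ_C = h/(m_e·c) ≈ 2.42631024 pm

cos θ = 1 - 3.3968/2.42631024
cos θ = 1 - 1.399986
cos θ = -0.399986

θ = arccos(-0.399986)
θ = 113.58°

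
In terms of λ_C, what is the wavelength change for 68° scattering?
0.6254 λ_C

The Compton shift formula is:
Δλ = λ_C(1 - cos θ)

Dividing both sides by λ_C:
Δλ/λ_C = 1 - cos θ

For θ = 68°:
Δλ/λ_C = 1 - cos(68°)
Δλ/λ_C = 1 - 0.3746
Δλ/λ_C = 0.6254

This means the shift is 0.6254 × λ_C = 1.5174 pm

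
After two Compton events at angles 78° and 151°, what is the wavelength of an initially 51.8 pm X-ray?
58.2703 pm

Apply Compton shift twice:

First scattering at θ₁ = 78°:
Δλ₁ = λ_C(1 - cos(78°))
Δλ₁ = 2.4263 × 0.7921
Δλ₁ = 1.9219 pm

After first scattering:
λ₁ = 51.8 + 1.9219 = 53.7219 pm

Second scattering at θ₂ = 151°:
Δλ₂ = λ_C(1 - cos(151°))
Δλ₂ = 2.4263 × 1.8746
Δλ₂ = 4.5484 pm

Final wavelength:
λ₂ = 53.7219 + 4.5484 = 58.2703 pm

Total shift: Δλ_total = 1.9219 + 4.5484 = 6.4703 pm

(Intermediate values are shown rounded; full precision is carried through to the final answer.)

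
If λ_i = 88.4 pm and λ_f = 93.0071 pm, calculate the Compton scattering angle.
154.00°

First find the wavelength shift:
Δλ = λ' - λ = 93.0071 - 88.4 = 4.6071 pm

Using Δλ = λ_C(1 - cos θ), with λ_C = h/(m_e·c) ≈ 2.42631024 pm:
cos θ = 1 - Δλ/λ_C
cos θ = 1 - 4.6071/2.42631024
cos θ = -0.898809

θ = arccos(-0.898809)
θ = 154.00°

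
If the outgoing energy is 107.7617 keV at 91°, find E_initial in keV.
137.2000 keV

Convert final energy to wavelength (hc ≈ 1239.842 keV·pm):
λ' = hc/E' = 1239.842 / 107.7617 = 11.5054 pm

Calculate the Compton shift:
Δλ = λ_C(1 - cos(91°))
Δλ = 2.4263 × (1 - cos(91°))
Δλ = 2.4687 pm

Initial wavelength:
λ = λ' - Δλ = 11.5054 - 2.4687 = 9.0367 pm

Initial energy:
E = hc/λ = 1239.842 / 9.0367 = 137.2000 keV

(Intermediate values are shown rounded; full precision is carried through to the final answer.)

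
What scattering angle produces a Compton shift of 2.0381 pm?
80.79°

From the Compton formula Δλ = λ_C(1 - cos θ), we can solve for θ:

cos θ = 1 - Δλ/λ_C

Given:
- Δλ = 2.0381 pm
- λ_C = h/(m_e·c) ≈ 2.42631024 pm

cos θ = 1 - 2.0381/2.42631024
cos θ = 1 - 0.840000
cos θ = 0.160000

θ = arccos(0.160000)
θ = 80.79°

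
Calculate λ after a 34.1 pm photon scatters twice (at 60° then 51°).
36.2125 pm

Apply Compton shift twice:

First scattering at θ₁ = 60°:
Δλ₁ = λ_C(1 - cos(60°))
Δλ₁ = 2.4263 × 0.5000
Δλ₁ = 1.2132 pm

After first scattering:
λ₁ = 34.1 + 1.2132 = 35.3132 pm

Second scattering at θ₂ = 51°:
Δλ₂ = λ_C(1 - cos(51°))
Δλ₂ = 2.4263 × 0.3707
Δλ₂ = 0.8994 pm

Final wavelength:
λ₂ = 35.3132 + 0.8994 = 36.2125 pm

Total shift: Δλ_total = 1.2132 + 0.8994 = 2.1125 pm

(Intermediate values are shown rounded; full precision is carried through to the final answer.)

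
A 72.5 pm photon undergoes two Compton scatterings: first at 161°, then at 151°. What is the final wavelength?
81.7688 pm

Apply Compton shift twice:

First scattering at θ₁ = 161°:
Δλ₁ = λ_C(1 - cos(161°))
Δλ₁ = 2.4263 × 1.9455
Δλ₁ = 4.7204 pm

After first scattering:
λ₁ = 72.5 + 4.7204 = 77.2204 pm

Second scattering at θ₂ = 151°:
Δλ₂ = λ_C(1 - cos(151°))
Δλ₂ = 2.4263 × 1.8746
Δλ₂ = 4.5484 pm

Final wavelength:
λ₂ = 77.2204 + 4.5484 = 81.7688 pm

Total shift: Δλ_total = 4.7204 + 4.5484 = 9.2688 pm

(Intermediate values are shown rounded; full precision is carried through to the final answer.)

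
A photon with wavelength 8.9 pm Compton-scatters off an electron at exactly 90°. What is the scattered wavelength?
11.3263 pm

Using the Compton formula: λ' = λ + λ_C(1 − cos θ)

For θ = 90°, cos θ = 0 (exact) = 0.0000, so:
1 − cos 90° = 1 − (0) = 1.0000

Δλ = λ_C × 1.0000 = 2.4263 × 1.0000 = 2.4263 pm

λ' = 8.9 + 2.4263 = 11.3263 pm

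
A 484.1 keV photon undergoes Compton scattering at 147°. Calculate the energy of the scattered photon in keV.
176.5575 keV

First convert energy to wavelength:
λ = hc/E, with hc ≈ 1239.842 keV·pm (i.e. 1239.842 eV·nm)

For E = 484.1 keV = 484100 eV:
λ = 1239.842 keV·pm / 484.1 keV
λ = 2.5611 pm

Calculate the Compton shift:
Δλ = λ_C(1 - cos(147°)) = 2.4263 × 1.8387
Δλ = 4.4612 pm

Final wavelength:
λ' = 2.5611 + 4.4612 = 7.0223 pm

Final energy:
E' = hc/λ' = 1239.842 / 7.0223 = 176.5575 keV

(Intermediate values are shown rounded; full precision is carried through to the final answer.)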